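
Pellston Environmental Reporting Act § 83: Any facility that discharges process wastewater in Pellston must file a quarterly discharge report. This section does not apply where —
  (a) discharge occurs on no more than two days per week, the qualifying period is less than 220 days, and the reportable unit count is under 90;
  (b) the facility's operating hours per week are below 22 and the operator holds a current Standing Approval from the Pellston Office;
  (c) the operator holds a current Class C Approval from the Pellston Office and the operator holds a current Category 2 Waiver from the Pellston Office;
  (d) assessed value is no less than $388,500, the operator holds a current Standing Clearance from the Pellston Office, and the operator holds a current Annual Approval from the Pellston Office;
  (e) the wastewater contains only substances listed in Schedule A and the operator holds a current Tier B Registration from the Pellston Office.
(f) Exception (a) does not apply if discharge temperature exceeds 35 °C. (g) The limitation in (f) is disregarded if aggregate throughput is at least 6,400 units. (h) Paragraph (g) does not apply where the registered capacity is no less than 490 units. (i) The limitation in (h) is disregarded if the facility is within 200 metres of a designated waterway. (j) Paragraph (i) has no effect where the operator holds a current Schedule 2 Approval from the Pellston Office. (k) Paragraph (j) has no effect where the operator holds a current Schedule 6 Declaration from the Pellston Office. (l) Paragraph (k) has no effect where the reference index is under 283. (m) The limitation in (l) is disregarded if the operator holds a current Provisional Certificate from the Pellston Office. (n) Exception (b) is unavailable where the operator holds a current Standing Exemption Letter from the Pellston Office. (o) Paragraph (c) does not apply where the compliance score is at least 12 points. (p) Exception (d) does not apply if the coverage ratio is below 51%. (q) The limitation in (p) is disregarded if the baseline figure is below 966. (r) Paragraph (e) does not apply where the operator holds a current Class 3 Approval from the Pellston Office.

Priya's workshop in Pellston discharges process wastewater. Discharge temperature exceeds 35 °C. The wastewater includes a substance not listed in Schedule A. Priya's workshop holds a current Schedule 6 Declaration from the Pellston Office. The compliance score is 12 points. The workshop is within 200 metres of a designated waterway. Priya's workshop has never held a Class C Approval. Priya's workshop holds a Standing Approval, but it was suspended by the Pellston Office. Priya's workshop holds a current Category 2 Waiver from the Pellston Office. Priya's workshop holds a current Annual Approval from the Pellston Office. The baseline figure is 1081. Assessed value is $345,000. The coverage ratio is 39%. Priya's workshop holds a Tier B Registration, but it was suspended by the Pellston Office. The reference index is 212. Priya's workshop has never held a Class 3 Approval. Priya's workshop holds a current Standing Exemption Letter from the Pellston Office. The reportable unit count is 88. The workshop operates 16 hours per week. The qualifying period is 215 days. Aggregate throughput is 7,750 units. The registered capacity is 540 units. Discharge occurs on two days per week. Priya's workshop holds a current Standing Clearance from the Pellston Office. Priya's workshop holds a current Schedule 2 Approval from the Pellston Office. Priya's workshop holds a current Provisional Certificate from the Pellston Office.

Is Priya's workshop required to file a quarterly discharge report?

Exception (a): discharge occurs on no more than two days per week; the qualifying period is 215 days, less than the 220 days limit; the reportable unit count is 88, under the 90 limit — every condition holds. Applying paragraphs (f)–(m): (f) applies (discharge temperature exceeds 35 °C), but is set aside by (g): (g) operates against (f): aggregate throughput is 7,750 units, meeting the 6,400 units threshold. (h) would limit (g) — the registered capacity is 540 units, meeting the 490 units threshold — but (i) sets (h) aside: (i) operates against (h): the workshop is within 200 m of a designated waterway. (j) is triggered (a current Schedule 2 Approval is held), but is displaced by (k): (k) operates against (j): a current Schedule 6 Declaration is held. (l) would limit (k) — the reference index is 212, under the 283 limit — but (m) sets (l) aside: (m) is engaged — a current Provisional Certificate is held. (a) remains available.
Exception (b) fails — the Standing Approval is not current.
Exception (c) does not apply: no current Class C Approval is held.
Exception (d) fails — assessed value is $345,000, short of $388,500.
Exception (e) does not apply: the wastewater includes a non-Schedule-A substance.

No — exception (a) applies; Priya's workshop is not required to file a quarterly discharge report.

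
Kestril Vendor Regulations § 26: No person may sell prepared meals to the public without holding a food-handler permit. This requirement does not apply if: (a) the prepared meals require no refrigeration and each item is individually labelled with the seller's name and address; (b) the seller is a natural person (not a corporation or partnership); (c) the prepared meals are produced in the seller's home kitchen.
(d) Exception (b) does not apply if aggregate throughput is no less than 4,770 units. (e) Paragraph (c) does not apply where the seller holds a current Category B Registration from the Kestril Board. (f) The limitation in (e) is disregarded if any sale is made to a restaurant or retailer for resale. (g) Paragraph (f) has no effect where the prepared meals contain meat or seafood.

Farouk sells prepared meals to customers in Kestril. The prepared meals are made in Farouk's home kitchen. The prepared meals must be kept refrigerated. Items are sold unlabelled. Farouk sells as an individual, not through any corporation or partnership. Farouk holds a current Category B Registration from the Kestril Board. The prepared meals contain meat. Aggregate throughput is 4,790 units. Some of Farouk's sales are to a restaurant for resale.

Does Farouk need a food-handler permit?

Exception (a) requires that the prepared meals require no refrigeration; but the prepared meals require refrigeration, so (a) is unavailable.
All of (b)'s requirements are met (the seller is a natural person). But: (d) is triggered — aggregate throughput is 4,790 units, meeting the 4,770 units threshold. (b) is therefore removed.
All of (c)'s requirements are met (the prepared meals are home-kitchen produced). However, paragraphs (e)–(g) must be considered: (e) operates against (c): a current Category B Registration is held. (f) would limit (e) — some sales are to a restaurant for resale — but (g) sets (f) aside: (g) operates — the prepared meals contain meat. Exception (c) does not apply.
None of the exceptions is available; § 26 applies in full.

Yes — Farouk must hold a food-handler permit.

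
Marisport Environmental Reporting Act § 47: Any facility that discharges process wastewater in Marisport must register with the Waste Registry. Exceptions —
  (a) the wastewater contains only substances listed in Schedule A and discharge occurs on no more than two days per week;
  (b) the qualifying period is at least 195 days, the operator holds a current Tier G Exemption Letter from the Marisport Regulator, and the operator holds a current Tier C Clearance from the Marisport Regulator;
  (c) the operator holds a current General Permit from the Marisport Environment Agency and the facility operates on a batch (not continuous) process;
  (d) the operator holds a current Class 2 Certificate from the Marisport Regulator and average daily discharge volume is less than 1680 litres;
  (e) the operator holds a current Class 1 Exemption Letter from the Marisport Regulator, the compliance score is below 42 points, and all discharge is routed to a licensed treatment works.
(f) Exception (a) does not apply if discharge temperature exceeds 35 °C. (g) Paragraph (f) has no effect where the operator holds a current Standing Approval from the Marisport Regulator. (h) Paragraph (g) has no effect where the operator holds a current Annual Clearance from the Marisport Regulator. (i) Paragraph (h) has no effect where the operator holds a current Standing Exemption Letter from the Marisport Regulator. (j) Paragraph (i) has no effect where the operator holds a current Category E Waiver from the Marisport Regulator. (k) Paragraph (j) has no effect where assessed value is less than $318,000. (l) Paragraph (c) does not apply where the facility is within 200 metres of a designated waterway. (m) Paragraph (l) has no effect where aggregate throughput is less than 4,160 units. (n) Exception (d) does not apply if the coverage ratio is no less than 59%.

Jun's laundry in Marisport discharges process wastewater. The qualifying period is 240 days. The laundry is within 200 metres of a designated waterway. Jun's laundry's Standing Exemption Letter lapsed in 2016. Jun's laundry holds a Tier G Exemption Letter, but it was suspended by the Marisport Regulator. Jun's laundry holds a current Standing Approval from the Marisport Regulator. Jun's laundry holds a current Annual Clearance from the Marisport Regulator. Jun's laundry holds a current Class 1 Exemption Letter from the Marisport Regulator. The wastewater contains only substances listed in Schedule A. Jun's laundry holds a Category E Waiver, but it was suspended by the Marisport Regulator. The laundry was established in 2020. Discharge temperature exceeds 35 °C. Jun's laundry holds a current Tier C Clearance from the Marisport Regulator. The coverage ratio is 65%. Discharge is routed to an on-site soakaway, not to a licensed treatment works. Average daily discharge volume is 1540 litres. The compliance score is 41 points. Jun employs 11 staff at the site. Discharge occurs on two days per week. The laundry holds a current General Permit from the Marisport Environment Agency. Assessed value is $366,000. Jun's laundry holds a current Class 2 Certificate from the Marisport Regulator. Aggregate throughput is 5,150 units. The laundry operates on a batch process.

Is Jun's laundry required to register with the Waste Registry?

Yes — Jun's laundry must register with the Waste Registry.

All of (a)'s requirements are met (the wastewater is Schedule-A-only; discharge occurs on no more than two days per week). However, paragraphs (f)–(k) must be considered: (f) is triggered — discharge temperature exceeds 35 °C. (g) is triggered (a current Standing Approval is held), but is overridden by (h): (h) is triggered — a current Annual Clearance is held. (i), which would lift (h), is inapplicable — no current Standing Exemption Letter is held. (a) is therefore removed.
Exception (b) requires that the operator holds a current Tier G Exemption Letter from the Marisport Regulator; but the Tier G Exemption Letter is not current, so (b) is unavailable.
All of (c)'s requirements are met (a current General Permit is held; the facility operates on a batch process). Turning to paragraphs (l)–(m): (l) applies — the laundry is within 200 m of a designated waterway. (m), which would lift (l), does not operate here — aggregate throughput is 5,150 units, not less than 4,160 units. Exception (c) does not apply.
Exception (d) is satisfied on its face — a current Class 2 Certificate is held; average daily discharge volume is 1540 litres, less than the 1680 litres limit. However, paragraph (n) must be considered: (n) operates against (d): the coverage ratio is 65%, meeting the 59% threshold. Exception (d) does not apply.
Exception (e) fails — discharge is not routed to a licensed treatment works.
Every exception is unavailable, so the rule governs.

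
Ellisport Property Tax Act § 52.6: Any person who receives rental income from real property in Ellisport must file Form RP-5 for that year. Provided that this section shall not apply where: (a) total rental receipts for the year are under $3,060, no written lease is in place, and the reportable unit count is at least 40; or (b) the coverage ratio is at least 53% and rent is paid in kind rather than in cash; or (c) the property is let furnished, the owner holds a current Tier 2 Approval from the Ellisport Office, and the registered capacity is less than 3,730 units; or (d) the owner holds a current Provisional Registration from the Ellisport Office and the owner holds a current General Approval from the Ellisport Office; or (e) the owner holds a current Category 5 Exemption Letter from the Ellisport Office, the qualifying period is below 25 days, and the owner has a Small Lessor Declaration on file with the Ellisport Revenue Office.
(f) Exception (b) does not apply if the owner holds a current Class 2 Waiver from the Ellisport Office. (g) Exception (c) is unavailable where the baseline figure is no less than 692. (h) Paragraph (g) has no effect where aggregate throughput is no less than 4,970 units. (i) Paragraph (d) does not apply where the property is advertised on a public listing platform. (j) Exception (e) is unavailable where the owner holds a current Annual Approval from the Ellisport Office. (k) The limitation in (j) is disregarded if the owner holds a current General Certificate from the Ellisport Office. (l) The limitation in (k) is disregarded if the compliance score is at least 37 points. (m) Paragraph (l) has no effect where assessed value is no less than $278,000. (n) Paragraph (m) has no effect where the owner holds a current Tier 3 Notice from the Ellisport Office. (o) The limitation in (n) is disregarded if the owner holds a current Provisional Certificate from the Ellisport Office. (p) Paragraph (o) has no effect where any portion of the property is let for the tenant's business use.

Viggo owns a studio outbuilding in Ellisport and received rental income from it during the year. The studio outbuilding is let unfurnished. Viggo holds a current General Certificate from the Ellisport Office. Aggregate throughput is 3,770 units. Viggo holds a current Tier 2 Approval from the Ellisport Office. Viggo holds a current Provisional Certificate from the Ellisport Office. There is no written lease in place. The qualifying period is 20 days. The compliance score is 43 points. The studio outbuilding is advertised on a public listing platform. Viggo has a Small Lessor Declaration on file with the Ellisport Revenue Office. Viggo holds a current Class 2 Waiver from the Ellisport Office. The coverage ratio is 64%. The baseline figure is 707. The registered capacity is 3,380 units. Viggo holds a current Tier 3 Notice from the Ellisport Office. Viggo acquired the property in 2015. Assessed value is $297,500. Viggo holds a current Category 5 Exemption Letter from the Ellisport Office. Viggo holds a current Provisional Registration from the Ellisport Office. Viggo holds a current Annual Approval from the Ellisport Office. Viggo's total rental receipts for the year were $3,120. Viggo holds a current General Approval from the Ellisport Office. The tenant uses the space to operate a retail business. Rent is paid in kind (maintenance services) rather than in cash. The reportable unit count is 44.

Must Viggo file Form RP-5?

Yes — Viggo must file Form RP-5.

Exception (a) requires that total rental receipts for the year are under $3,060; but total rental receipts for the year are $3,120, not under $3,060, so (a) is unavailable.
Exception (b): the coverage ratio is 64%, meeting the 53% threshold; rent is paid in kind — every condition holds. But: (f) operates against (b): a current Class 2 Waiver is held. (b) is therefore removed.
Exception (c) does not apply: the property is let unfurnished.
Exception (d)'s conditions are all satisfied: a current Provisional Registration is held; a current General Approval is held. Turning to paragraph (i): (i) operates against (d): the property is publicly advertised. Exception (d) does not apply.
Exception (e): a current Category 5 Exemption Letter is held; the qualifying period is 20 days, below the 25 days limit; a Small Lessor Declaration is on file — every condition holds. But: (j) operates against (e): a current Annual Approval is held. (k) would limit (j) — a current General Certificate is held — but (l) sets (k) aside: (l) operates against (k): the compliance score is 43 points, meeting the 37 points threshold. (m) operates (assessed value is $297,500, meeting the $278,000 threshold), but is itself disapplied by (n): (n) applies — a current Tier 3 Notice is held. (o) would limit (n) — a current Provisional Certificate is held — but (p) sets (o) aside: (p) is triggered — the space is let for business use. Exception (e) does not apply.
None of the exceptions is available; § 52.6 applies in full.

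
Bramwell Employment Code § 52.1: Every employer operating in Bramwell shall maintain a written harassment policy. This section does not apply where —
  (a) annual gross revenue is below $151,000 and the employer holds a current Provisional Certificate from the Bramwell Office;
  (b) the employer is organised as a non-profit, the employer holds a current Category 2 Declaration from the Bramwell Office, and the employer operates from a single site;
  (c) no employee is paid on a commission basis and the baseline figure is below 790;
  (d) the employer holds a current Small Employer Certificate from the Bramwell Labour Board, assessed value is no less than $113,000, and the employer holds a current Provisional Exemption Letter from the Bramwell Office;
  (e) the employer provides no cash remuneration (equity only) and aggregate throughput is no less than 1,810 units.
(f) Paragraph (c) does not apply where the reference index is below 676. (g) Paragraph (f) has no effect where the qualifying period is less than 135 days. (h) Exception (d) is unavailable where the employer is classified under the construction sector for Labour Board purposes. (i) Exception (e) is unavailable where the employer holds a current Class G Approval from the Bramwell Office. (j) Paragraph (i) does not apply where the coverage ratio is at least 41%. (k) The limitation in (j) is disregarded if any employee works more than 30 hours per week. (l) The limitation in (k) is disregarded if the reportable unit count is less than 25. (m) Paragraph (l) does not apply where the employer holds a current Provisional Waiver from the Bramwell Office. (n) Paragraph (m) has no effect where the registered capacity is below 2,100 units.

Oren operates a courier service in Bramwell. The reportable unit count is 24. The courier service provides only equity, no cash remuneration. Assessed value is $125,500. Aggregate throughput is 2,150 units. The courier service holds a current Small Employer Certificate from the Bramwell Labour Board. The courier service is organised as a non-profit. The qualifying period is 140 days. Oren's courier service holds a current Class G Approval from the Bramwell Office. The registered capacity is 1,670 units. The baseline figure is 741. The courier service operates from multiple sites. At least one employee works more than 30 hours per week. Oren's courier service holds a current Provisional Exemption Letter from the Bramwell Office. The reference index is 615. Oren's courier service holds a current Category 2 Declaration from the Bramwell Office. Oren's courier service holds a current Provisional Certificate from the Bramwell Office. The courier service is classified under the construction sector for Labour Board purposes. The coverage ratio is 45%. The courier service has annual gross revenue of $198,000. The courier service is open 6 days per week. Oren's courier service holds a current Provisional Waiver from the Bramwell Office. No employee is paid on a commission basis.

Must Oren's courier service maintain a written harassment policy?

Exception (a) does not apply: annual gross revenue is $198,000, not below $151,000.
Exception (b) requires that the employer operates from a single site; but the employer operates from multiple sites, so (b) is unavailable.
Exception (c)'s conditions are all satisfied: no employee is paid on commission; the baseline figure is 741, below the 790 limit. Turning to paragraphs (f)–(g): (f) operates — the reference index is 615, below the 676 limit. (g), which would lift (f), is not triggered — the qualifying period is 140 days, not less than 135 days. (c) is therefore removed.
Exception (d) is satisfied on its face — a current Small Employer Certificate is held; assessed value is $125,500, meeting the $113,000 threshold; a current Provisional Exemption Letter is held. Turning to paragraph (h): (h) operates against (d): the courier service is classified under the construction sector. So (d) is unavailable.
All of (e)'s requirements are met (remuneration is equity-only; aggregate throughput is 2,150 units, meeting the 1,810 units threshold). Applying paragraphs (i)–(n): (i) is triggered (a current Class G Approval is held), but is itself disapplied by (j): (j) operates against (i): the coverage ratio is 45%, meeting the 41% threshold. (k) is engaged (at least one employee exceeds 30 hours/week), but is set aside by (l): (l) operates against (k): the reportable unit count is 24, less than the 25 limit. (m) operates (a current Provisional Waiver is held), but is displaced by (n): (n) is triggered — the registered capacity is 1,670 units, below the 2,100 units limit. (e) remains available.

No — exception (e) applies; Oren's courier service is not required to maintain a written harassment policy.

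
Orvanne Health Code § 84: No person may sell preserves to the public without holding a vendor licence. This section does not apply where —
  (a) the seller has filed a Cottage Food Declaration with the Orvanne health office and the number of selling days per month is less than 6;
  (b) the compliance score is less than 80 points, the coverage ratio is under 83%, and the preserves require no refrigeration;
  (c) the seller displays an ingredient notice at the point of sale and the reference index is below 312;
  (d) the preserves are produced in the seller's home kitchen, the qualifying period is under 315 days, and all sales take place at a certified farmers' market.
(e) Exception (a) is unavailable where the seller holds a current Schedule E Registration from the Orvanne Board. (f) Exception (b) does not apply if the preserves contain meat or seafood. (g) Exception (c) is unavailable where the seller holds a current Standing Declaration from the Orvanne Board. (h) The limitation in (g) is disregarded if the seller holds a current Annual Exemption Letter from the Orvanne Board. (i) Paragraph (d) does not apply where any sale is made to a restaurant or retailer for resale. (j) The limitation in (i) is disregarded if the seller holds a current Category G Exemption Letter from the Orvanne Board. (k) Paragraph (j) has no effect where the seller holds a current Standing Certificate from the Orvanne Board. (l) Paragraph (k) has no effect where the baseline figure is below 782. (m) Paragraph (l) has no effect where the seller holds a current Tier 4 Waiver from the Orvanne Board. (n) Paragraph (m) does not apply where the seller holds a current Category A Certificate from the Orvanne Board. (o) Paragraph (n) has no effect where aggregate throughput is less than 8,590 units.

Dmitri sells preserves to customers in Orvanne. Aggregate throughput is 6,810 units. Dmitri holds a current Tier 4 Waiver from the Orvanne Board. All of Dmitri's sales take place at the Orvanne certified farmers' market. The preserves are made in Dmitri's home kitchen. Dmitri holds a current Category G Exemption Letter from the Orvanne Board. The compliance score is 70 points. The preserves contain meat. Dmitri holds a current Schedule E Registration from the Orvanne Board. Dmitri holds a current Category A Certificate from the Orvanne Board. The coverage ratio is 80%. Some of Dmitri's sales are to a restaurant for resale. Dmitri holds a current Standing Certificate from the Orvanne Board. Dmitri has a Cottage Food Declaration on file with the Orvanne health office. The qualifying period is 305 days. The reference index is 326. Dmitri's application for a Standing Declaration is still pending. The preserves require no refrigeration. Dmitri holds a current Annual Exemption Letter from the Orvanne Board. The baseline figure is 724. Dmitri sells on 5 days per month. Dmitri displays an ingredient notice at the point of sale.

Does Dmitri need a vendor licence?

Exception (a) is satisfied on its face — a Cottage Food Declaration is on file; the number of selling days per month is 5, less than the 6 limit. However, paragraph (e) must be considered: (e) operates against (a): a current Schedule E Registration is held. So (a) is unavailable.
Exception (b): the compliance score is 70 points, less than the 80 points limit; the coverage ratio is 80%, under the 83% limit; the preserves are shelf-stable — every condition holds. But applying paragraph (f): (f) operates against (b): the preserves contain meat. Exception (b) does not apply.
Exception (c) does not apply: the reference index is 326, not below 312.
Exception (d) is satisfied on its face — the preserves are home-kitchen produced; the qualifying period is 305 days, under the 315 days limit; all sales are at a certified farmers' market. But applying paragraphs (i)–(o): (i) operates against (d): some sales are to a restaurant for resale. (j) would limit (i) — a current Category G Exemption Letter is held — but (k) sets (j) aside: (k) is triggered — a current Standing Certificate is held. (l) is engaged (the baseline figure is 724, below the 782 limit), but is overridden by (m): (m) operates against (l): a current Tier 4 Waiver is held. (n) is engaged (a current Category A Certificate is held), but is overridden by (o): (o) operates against (n): aggregate throughput is 6,810 units, less than the 8,590 units limit. Exception (d) does not apply.
No exception displaces § 84.

Yes — Dmitri must hold a vendor licence.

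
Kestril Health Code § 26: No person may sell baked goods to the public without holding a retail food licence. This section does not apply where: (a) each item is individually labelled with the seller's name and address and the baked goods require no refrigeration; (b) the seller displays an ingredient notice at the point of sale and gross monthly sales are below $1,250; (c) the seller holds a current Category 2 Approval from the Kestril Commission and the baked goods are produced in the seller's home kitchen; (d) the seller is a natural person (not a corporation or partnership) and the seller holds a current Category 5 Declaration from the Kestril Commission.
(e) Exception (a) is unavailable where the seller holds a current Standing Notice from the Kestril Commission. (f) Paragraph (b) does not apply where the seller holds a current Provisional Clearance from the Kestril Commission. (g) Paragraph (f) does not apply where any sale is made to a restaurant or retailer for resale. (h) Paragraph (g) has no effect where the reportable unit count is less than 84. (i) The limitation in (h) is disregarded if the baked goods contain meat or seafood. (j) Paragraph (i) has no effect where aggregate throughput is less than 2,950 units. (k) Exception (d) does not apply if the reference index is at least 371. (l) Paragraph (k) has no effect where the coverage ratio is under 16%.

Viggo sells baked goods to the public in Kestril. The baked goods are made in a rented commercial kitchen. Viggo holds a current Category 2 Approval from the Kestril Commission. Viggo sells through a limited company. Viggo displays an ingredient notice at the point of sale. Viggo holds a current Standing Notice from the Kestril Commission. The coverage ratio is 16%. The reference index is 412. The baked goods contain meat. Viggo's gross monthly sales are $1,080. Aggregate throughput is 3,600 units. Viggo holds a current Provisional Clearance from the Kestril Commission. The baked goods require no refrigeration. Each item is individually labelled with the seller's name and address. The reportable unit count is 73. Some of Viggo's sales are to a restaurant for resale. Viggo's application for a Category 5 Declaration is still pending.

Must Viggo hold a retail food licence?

No — exception (b) applies; Viggo is not required to hold a retail food licence.

Exception (a) is satisfied on its face — items are individually labelled; the baked goods are shelf-stable. However, paragraph (e) must be considered: (e) operates against (a): a current Standing Notice is held. Exception (a) does not apply.
Exception (b): an ingredient notice is displayed; gross monthly sales are $1,080, below the $1,250 limit — every condition holds. Considering the limiting provisions: (f) would limit (b) — a current Provisional Clearance is held — but (g) sets (f) aside: (g) operates — some sales are to a restaurant for resale. (h) would limit (g) — the reportable unit count is 73, less than the 84 limit — but (i) sets (h) aside: (i) is triggered — the baked goods contain meat. (j), which would lift (i), is inapplicable — aggregate throughput is 3,600 units, not less than 2,950 units. Exception (b) stands.
Exception (c) does not apply: the baked goods are made in a commercial kitchen, not a home kitchen.
Exception (d) does not apply: the seller operates through a limited company.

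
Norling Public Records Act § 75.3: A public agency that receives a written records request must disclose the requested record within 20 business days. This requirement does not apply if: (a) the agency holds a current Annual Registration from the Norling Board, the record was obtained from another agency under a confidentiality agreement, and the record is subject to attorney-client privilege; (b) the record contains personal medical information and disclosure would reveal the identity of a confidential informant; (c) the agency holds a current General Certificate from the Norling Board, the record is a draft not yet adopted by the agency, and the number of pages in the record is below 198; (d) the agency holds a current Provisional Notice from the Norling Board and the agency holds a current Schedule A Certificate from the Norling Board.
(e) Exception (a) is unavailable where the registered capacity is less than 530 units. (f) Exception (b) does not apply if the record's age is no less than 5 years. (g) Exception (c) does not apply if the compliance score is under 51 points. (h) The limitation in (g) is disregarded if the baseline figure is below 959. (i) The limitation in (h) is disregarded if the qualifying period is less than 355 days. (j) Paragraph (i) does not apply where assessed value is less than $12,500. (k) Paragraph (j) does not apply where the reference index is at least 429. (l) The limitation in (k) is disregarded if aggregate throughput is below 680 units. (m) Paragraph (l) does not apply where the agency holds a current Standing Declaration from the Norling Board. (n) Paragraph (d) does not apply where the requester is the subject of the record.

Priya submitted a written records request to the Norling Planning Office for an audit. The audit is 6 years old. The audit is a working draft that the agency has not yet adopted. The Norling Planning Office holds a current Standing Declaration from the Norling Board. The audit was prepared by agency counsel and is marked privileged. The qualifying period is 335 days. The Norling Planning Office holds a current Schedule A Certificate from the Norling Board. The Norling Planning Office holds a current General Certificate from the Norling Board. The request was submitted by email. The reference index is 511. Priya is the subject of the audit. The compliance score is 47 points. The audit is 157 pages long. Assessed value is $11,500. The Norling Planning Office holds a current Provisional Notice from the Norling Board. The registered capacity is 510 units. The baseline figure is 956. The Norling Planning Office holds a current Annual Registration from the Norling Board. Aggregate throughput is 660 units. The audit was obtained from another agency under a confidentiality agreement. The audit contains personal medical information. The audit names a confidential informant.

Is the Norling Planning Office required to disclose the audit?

Yes — the Norling Planning Office must disclose the audit.

Exception (a) is satisfied on its face — a current Annual Registration is held; the audit was obtained under a confidentiality agreement; the audit is privileged. But: (e) operates against (a): the registered capacity is 510 units, less than the 530 units limit. Exception (a) does not apply.
Exception (b) is satisfied on its face — the audit contains personal medical information; the audit names a confidential informant. Turning to paragraph (f): (f) operates against (b): the record's age is 6 years, meeting the 5 years threshold. Exception (b) does not apply.
All of (c)'s requirements are met (a current General Certificate is held; the audit is an unadopted draft; the number of pages in the record is 157, below the 198 limit). Turning to paragraphs (g)–(m): (g) applies — the compliance score is 47 points, under the 51 points limit. (h) operates (the baseline figure is 956, below the 959 limit), but yields to (i): (i) operates against (h): the qualifying period is 335 days, less than the 355 days limit. (j) would limit (i) — assessed value is $11,500, less than the $12,500 limit — but (k) sets (j) aside: (k) is triggered — the reference index is 511, meeting the 429 threshold. (l) operates (aggregate throughput is 660 units, below the 680 units limit), but yields to (m): (m) operates against (l): a current Standing Declaration is held. Exception (c) does not apply.
Exception (d)'s conditions are all satisfied: a current Provisional Notice is held; a current Schedule A Certificate is held. However, paragraph (n) must be considered: (n) operates against (d): Priya is the subject of the audit. Exception (d) does not apply.
No exception displaces § 75.3.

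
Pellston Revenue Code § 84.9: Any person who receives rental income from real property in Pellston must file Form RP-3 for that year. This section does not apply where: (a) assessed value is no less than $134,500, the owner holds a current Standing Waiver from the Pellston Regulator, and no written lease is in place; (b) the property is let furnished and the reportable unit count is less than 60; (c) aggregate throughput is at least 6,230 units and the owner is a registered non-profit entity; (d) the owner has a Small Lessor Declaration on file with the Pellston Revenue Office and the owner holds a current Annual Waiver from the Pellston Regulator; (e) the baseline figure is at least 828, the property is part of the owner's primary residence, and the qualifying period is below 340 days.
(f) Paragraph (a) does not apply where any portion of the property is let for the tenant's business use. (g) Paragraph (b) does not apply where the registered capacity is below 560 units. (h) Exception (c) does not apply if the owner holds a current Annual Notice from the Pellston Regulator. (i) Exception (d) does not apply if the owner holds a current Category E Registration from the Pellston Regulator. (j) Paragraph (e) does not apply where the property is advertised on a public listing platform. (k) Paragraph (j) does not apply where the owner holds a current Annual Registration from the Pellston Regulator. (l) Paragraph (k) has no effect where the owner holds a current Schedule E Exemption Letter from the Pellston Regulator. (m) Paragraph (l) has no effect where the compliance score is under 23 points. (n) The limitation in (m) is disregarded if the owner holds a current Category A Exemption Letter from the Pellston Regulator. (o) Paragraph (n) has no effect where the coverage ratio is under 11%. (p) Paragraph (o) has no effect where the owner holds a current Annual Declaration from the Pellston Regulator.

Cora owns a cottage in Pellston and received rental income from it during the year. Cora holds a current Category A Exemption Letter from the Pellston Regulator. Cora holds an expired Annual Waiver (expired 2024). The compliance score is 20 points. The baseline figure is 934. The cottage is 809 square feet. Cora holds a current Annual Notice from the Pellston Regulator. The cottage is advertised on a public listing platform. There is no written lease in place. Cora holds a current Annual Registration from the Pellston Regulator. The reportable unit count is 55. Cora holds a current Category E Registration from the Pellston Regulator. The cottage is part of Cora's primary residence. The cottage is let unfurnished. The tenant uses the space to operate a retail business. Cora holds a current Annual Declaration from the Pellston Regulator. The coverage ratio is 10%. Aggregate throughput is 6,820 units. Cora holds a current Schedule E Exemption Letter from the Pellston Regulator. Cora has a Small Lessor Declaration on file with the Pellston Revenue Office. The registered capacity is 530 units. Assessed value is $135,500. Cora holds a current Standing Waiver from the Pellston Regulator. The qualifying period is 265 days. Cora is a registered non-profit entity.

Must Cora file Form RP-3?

Exception (a): assessed value is $135,500, meeting the $134,500 threshold; a current Standing Waiver is held; there is no written lease — every condition holds. However, paragraph (f) must be considered: (f) operates against (a): the space is let for business use. Exception (a) does not apply.
Exception (b) does not apply: the property is let unfurnished.
Exception (c): aggregate throughput is 6,820 units, meeting the 6,230 units threshold; Cora is a registered non-profit — every condition holds. But: (h) operates against (c): a current Annual Notice is held. Exception (c) does not apply.
Exception (d) does not apply: the Annual Waiver is not current.
Exception (e)'s conditions are all satisfied: the baseline figure is 934, meeting the 828 threshold; the cottage is part of the primary residence; the qualifying period is 265 days, below the 340 days limit. However, paragraphs (j)–(p) must be considered: (j) is engaged — the property is publicly advertised. (k) would limit (j) — a current Annual Registration is held — but (l) sets (k) aside: (l) operates against (k): a current Schedule E Exemption Letter is held. (m) would limit (l) — the compliance score is 20 points, under the 23 points limit — but (n) sets (m) aside: (n) operates — a current Category A Exemption Letter is held. (o) would limit (n) — the coverage ratio is 10%, under the 11% limit — but (p) sets (o) aside: (p) operates against (o): a current Annual Declaration is held. Exception (e) does not apply.
No exception displaces § 84.9.

Yes — Cora must file Form RP-3.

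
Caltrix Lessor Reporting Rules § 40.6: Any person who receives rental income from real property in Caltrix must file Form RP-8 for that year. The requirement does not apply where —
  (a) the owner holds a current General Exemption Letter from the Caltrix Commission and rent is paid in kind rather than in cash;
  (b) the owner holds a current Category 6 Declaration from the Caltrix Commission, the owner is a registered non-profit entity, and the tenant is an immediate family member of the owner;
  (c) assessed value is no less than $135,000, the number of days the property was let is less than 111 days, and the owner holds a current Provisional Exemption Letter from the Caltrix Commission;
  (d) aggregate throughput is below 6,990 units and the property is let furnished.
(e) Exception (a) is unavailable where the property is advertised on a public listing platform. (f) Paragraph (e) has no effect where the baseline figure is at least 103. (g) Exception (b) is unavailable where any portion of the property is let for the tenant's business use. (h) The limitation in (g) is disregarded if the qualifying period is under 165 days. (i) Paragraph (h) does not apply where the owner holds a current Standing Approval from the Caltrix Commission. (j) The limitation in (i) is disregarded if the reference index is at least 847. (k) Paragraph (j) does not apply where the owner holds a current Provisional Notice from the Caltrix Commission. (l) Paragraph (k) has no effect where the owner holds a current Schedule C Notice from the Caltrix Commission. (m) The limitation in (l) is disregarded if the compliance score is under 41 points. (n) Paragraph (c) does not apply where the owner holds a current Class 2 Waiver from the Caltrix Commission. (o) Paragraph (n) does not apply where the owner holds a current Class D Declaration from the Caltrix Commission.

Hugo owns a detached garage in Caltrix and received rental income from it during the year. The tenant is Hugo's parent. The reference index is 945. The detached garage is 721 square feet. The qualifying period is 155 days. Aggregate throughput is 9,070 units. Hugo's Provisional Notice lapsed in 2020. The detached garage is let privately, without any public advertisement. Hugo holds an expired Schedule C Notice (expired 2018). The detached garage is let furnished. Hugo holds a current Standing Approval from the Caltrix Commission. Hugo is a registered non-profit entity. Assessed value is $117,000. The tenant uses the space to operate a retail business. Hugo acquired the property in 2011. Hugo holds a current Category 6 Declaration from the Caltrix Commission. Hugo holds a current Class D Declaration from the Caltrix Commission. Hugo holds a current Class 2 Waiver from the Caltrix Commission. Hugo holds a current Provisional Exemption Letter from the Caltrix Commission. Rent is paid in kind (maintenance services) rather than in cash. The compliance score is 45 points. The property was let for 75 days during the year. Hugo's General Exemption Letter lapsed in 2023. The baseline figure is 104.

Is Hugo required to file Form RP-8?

Exception (a) fails — no current General Exemption Letter is held.
Exception (b) is satisfied on its face — a current Category 6 Declaration is held; Hugo is a registered non-profit; the tenant is an immediate family member. Under paragraphs (g)–(m): (g) operates (the space is let for business use), but is displaced by (h): (h) is engaged — the qualifying period is 155 days, under the 165 days limit. (i) applies (a current Standing Approval is held), but is set aside by (j): (j) operates — the reference index is 945, meeting the 847 threshold. (k) is not engaged (no current Provisional Notice is held), so (j) stands. Exception (b) stands.
Exception (c) does not apply: assessed value is $117,000, short of $135,000.
Exception (d) requires that aggregate throughput is below 6,990 units; but aggregate throughput is 9,070 units, not below 6,990 units, so (d) is unavailable.

No — exception (b) applies; Hugo is not required to file Form RP-8.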